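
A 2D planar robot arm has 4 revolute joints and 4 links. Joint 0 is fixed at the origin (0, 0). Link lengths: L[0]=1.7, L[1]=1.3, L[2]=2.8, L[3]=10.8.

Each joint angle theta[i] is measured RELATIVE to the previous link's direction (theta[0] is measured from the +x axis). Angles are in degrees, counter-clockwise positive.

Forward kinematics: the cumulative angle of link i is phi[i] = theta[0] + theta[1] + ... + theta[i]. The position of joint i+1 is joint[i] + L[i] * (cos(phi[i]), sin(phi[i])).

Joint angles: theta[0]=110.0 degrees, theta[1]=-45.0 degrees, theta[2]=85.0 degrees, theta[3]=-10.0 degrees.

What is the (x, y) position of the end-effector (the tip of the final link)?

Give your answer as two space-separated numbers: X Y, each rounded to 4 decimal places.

Answer: -10.7302 11.1178

Derivation:
joint[0] = (0.0000, 0.0000)  (base)
link 0: phi[0] = 110 = 110 deg
  cos(110 deg) = -0.3420, sin(110 deg) = 0.9397
  joint[1] = (0.0000, 0.0000) + 1.7 * (-0.3420, 0.9397) = (0.0000 + -0.5814, 0.0000 + 1.5975) = (-0.5814, 1.5975)
link 1: phi[1] = 110 + -45 = 65 deg
  cos(65 deg) = 0.4226, sin(65 deg) = 0.9063
  joint[2] = (-0.5814, 1.5975) + 1.3 * (0.4226, 0.9063) = (-0.5814 + 0.5494, 1.5975 + 1.1782) = (-0.0320, 2.7757)
link 2: phi[2] = 110 + -45 + 85 = 150 deg
  cos(150 deg) = -0.8660, sin(150 deg) = 0.5000
  joint[3] = (-0.0320, 2.7757) + 2.8 * (-0.8660, 0.5000) = (-0.0320 + -2.4249, 2.7757 + 1.4000) = (-2.4569, 4.1757)
link 3: phi[3] = 110 + -45 + 85 + -10 = 140 deg
  cos(140 deg) = -0.7660, sin(140 deg) = 0.6428
  joint[4] = (-2.4569, 4.1757) + 10.8 * (-0.7660, 0.6428) = (-2.4569 + -8.2733, 4.1757 + 6.9421) = (-10.7302, 11.1178)
End effector: (-10.7302, 11.1178)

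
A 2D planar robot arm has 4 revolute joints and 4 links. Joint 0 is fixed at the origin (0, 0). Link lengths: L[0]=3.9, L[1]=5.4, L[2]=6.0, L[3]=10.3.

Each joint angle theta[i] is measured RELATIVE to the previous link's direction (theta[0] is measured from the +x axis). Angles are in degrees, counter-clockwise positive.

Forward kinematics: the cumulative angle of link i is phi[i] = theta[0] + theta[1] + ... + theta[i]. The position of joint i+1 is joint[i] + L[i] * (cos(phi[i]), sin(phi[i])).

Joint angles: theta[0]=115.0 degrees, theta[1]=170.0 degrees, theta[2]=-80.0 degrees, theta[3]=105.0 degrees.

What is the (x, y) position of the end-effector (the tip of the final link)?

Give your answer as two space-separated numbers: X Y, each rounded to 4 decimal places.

joint[0] = (0.0000, 0.0000)  (base)
link 0: phi[0] = 115 = 115 deg
  cos(115 deg) = -0.4226, sin(115 deg) = 0.9063
  joint[1] = (0.0000, 0.0000) + 3.9 * (-0.4226, 0.9063) = (0.0000 + -1.6482, 0.0000 + 3.5346) = (-1.6482, 3.5346)
link 1: phi[1] = 115 + 170 = 285 deg
  cos(285 deg) = 0.2588, sin(285 deg) = -0.9659
  joint[2] = (-1.6482, 3.5346) + 5.4 * (0.2588, -0.9659) = (-1.6482 + 1.3976, 3.5346 + -5.2160) = (-0.2506, -1.6814)
link 2: phi[2] = 115 + 170 + -80 = 205 deg
  cos(205 deg) = -0.9063, sin(205 deg) = -0.4226
  joint[3] = (-0.2506, -1.6814) + 6 * (-0.9063, -0.4226) = (-0.2506 + -5.4378, -1.6814 + -2.5357) = (-5.6884, -4.2171)
link 3: phi[3] = 115 + 170 + -80 + 105 = 310 deg
  cos(310 deg) = 0.6428, sin(310 deg) = -0.7660
  joint[4] = (-5.6884, -4.2171) + 10.3 * (0.6428, -0.7660) = (-5.6884 + 6.6207, -4.2171 + -7.8903) = (0.9323, -12.1074)
End effector: (0.9323, -12.1074)

Answer: 0.9323 -12.1074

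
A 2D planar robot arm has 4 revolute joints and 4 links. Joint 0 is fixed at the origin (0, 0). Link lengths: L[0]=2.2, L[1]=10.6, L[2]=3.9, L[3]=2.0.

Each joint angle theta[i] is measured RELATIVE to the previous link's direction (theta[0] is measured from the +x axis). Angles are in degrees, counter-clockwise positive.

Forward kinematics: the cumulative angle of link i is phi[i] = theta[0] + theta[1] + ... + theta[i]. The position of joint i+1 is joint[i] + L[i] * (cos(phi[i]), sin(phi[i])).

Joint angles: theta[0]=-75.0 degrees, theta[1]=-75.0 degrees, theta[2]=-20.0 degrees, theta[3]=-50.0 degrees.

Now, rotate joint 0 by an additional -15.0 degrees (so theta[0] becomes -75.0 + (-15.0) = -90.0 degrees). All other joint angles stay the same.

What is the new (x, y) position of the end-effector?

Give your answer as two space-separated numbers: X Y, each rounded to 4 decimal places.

Answer: -15.2711 -2.9653

Derivation:
joint[0] = (0.0000, 0.0000)  (base)
link 0: phi[0] = -90 = -90 deg
  cos(-90 deg) = 0.0000, sin(-90 deg) = -1.0000
  joint[1] = (0.0000, 0.0000) + 2.2 * (0.0000, -1.0000) = (0.0000 + 0.0000, 0.0000 + -2.2000) = (0.0000, -2.2000)
link 1: phi[1] = -90 + -75 = -165 deg
  cos(-165 deg) = -0.9659, sin(-165 deg) = -0.2588
  joint[2] = (0.0000, -2.2000) + 10.6 * (-0.9659, -0.2588) = (0.0000 + -10.2388, -2.2000 + -2.7435) = (-10.2388, -4.9435)
link 2: phi[2] = -90 + -75 + -20 = -185 deg
  cos(-185 deg) = -0.9962, sin(-185 deg) = 0.0872
  joint[3] = (-10.2388, -4.9435) + 3.9 * (-0.9962, 0.0872) = (-10.2388 + -3.8852, -4.9435 + 0.3399) = (-14.1240, -4.6036)
link 3: phi[3] = -90 + -75 + -20 + -50 = -235 deg
  cos(-235 deg) = -0.5736, sin(-235 deg) = 0.8192
  joint[4] = (-14.1240, -4.6036) + 2 * (-0.5736, 0.8192) = (-14.1240 + -1.1472, -4.6036 + 1.6383) = (-15.2711, -2.9653)
End effector: (-15.2711, -2.9653)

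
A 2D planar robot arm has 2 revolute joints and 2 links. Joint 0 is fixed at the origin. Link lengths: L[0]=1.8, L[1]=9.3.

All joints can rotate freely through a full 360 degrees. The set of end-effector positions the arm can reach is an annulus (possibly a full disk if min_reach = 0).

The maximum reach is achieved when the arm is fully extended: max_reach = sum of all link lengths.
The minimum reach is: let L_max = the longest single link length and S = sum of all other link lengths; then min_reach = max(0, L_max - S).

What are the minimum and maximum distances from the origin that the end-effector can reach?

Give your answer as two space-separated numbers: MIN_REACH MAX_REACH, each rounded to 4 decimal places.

Link lengths: [1.8, 9.3]
max_reach = 1.8 + 9.3 = 11.1
L_max = max([1.8, 9.3]) = 9.3
S (sum of others) = 11.1 - 9.3 = 1.8
min_reach = max(0, 9.3 - 1.8) = max(0, 7.5) = 7.5

Answer: 7.5000 11.1000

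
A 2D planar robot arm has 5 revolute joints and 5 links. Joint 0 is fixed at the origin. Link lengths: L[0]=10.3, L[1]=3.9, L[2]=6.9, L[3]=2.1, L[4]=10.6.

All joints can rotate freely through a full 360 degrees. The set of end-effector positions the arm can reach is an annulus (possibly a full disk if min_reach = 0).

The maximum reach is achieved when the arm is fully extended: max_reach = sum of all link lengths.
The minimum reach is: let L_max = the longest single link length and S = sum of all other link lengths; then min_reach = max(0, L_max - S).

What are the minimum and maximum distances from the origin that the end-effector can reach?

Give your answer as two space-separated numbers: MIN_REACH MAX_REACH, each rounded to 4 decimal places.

Link lengths: [10.3, 3.9, 6.9, 2.1, 10.6]
max_reach = 10.3 + 3.9 + 6.9 + 2.1 + 10.6 = 33.8
L_max = max([10.3, 3.9, 6.9, 2.1, 10.6]) = 10.6
S (sum of others) = 33.8 - 10.6 = 23.2
min_reach = max(0, 10.6 - 23.2) = max(0, -12.6) = 0

Answer: 0.0000 33.8000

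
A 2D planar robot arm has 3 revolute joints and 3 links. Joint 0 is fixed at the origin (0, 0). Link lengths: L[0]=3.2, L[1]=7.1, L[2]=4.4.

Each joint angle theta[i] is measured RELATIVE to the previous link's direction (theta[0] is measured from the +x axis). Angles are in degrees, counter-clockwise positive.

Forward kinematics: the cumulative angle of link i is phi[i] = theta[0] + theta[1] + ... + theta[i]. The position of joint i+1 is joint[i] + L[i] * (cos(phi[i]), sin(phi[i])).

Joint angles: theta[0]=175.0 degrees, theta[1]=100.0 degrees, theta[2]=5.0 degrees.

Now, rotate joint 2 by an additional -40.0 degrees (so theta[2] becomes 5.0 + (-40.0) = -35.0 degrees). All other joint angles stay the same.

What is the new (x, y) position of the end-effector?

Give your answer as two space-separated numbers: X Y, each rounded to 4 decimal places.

Answer: -4.7690 -10.6046

Derivation:
joint[0] = (0.0000, 0.0000)  (base)
link 0: phi[0] = 175 = 175 deg
  cos(175 deg) = -0.9962, sin(175 deg) = 0.0872
  joint[1] = (0.0000, 0.0000) + 3.2 * (-0.9962, 0.0872) = (0.0000 + -3.1878, 0.0000 + 0.2789) = (-3.1878, 0.2789)
link 1: phi[1] = 175 + 100 = 275 deg
  cos(275 deg) = 0.0872, sin(275 deg) = -0.9962
  joint[2] = (-3.1878, 0.2789) + 7.1 * (0.0872, -0.9962) = (-3.1878 + 0.6188, 0.2789 + -7.0730) = (-2.5690, -6.7941)
link 2: phi[2] = 175 + 100 + -35 = 240 deg
  cos(240 deg) = -0.5000, sin(240 deg) = -0.8660
  joint[3] = (-2.5690, -6.7941) + 4.4 * (-0.5000, -0.8660) = (-2.5690 + -2.2000, -6.7941 + -3.8105) = (-4.7690, -10.6046)
End effector: (-4.7690, -10.6046)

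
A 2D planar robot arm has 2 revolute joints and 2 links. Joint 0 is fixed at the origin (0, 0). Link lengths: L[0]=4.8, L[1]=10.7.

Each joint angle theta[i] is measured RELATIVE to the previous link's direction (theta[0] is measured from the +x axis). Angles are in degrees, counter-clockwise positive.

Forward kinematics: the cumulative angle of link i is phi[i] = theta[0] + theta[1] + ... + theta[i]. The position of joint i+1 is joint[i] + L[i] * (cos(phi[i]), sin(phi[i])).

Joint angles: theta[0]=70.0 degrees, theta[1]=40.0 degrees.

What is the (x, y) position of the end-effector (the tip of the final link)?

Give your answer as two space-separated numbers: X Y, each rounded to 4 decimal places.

joint[0] = (0.0000, 0.0000)  (base)
link 0: phi[0] = 70 = 70 deg
  cos(70 deg) = 0.3420, sin(70 deg) = 0.9397
  joint[1] = (0.0000, 0.0000) + 4.8 * (0.3420, 0.9397) = (0.0000 + 1.6417, 0.0000 + 4.5105) = (1.6417, 4.5105)
link 1: phi[1] = 70 + 40 = 110 deg
  cos(110 deg) = -0.3420, sin(110 deg) = 0.9397
  joint[2] = (1.6417, 4.5105) + 10.7 * (-0.3420, 0.9397) = (1.6417 + -3.6596, 4.5105 + 10.0547) = (-2.0179, 14.5652)
End effector: (-2.0179, 14.5652)

Answer: -2.0179 14.5652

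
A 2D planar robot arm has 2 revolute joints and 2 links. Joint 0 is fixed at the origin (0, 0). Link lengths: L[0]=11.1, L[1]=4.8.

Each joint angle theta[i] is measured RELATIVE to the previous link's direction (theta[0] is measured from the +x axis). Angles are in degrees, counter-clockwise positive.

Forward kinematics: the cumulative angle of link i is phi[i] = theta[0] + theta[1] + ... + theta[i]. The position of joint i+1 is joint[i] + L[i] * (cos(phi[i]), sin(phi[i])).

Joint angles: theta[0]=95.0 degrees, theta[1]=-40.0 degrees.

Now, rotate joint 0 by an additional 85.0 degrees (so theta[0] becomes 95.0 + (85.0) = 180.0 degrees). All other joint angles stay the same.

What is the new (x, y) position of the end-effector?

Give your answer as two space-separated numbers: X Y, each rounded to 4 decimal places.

Answer: -14.7770 3.0854

Derivation:
joint[0] = (0.0000, 0.0000)  (base)
link 0: phi[0] = 180 = 180 deg
  cos(180 deg) = -1.0000, sin(180 deg) = 0.0000
  joint[1] = (0.0000, 0.0000) + 11.1 * (-1.0000, 0.0000) = (0.0000 + -11.1000, 0.0000 + 0.0000) = (-11.1000, 0.0000)
link 1: phi[1] = 180 + -40 = 140 deg
  cos(140 deg) = -0.7660, sin(140 deg) = 0.6428
  joint[2] = (-11.1000, 0.0000) + 4.8 * (-0.7660, 0.6428) = (-11.1000 + -3.6770, 0.0000 + 3.0854) = (-14.7770, 3.0854)
End effector: (-14.7770, 3.0854)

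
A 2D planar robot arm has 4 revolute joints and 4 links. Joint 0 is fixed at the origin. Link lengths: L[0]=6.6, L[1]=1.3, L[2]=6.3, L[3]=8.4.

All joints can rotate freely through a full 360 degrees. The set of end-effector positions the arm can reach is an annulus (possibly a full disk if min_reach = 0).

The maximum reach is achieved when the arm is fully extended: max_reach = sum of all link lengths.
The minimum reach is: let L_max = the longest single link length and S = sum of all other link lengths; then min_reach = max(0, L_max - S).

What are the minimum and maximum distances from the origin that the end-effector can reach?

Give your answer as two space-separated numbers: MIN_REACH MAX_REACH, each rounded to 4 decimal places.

Link lengths: [6.6, 1.3, 6.3, 8.4]
max_reach = 6.6 + 1.3 + 6.3 + 8.4 = 22.6
L_max = max([6.6, 1.3, 6.3, 8.4]) = 8.4
S (sum of others) = 22.6 - 8.4 = 14.2
min_reach = max(0, 8.4 - 14.2) = max(0, -5.8) = 0

Answer: 0.0000 22.6000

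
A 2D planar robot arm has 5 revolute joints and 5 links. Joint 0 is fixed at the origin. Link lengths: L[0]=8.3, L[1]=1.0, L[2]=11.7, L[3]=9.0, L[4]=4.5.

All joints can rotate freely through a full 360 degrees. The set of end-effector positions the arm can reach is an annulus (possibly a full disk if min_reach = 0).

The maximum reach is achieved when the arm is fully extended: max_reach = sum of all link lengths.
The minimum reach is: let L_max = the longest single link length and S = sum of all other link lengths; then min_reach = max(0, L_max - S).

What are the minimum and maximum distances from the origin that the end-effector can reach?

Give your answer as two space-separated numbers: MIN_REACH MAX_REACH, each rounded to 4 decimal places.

Link lengths: [8.3, 1.0, 11.7, 9.0, 4.5]
max_reach = 8.3 + 1 + 11.7 + 9 + 4.5 = 34.5
L_max = max([8.3, 1.0, 11.7, 9.0, 4.5]) = 11.7
S (sum of others) = 34.5 - 11.7 = 22.8
min_reach = max(0, 11.7 - 22.8) = max(0, -11.1) = 0

Answer: 0.0000 34.5000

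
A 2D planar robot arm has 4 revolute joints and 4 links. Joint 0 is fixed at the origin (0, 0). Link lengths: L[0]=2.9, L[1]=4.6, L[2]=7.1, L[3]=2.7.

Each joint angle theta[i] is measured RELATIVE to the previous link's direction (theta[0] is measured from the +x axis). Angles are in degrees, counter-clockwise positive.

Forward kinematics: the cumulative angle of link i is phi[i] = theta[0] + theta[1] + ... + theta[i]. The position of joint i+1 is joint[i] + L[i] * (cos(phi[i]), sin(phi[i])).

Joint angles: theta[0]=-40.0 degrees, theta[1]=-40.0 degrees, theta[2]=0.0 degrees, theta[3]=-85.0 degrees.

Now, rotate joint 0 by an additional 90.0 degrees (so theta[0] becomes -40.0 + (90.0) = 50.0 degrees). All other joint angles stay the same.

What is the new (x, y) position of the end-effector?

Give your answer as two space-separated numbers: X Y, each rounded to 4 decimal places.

Answer: 14.0851 1.6452

Derivation:
joint[0] = (0.0000, 0.0000)  (base)
link 0: phi[0] = 50 = 50 deg
  cos(50 deg) = 0.6428, sin(50 deg) = 0.7660
  joint[1] = (0.0000, 0.0000) + 2.9 * (0.6428, 0.7660) = (0.0000 + 1.8641, 0.0000 + 2.2215) = (1.8641, 2.2215)
link 1: phi[1] = 50 + -40 = 10 deg
  cos(10 deg) = 0.9848, sin(10 deg) = 0.1736
  joint[2] = (1.8641, 2.2215) + 4.6 * (0.9848, 0.1736) = (1.8641 + 4.5301, 2.2215 + 0.7988) = (6.3942, 3.0203)
link 2: phi[2] = 50 + -40 + 0 = 10 deg
  cos(10 deg) = 0.9848, sin(10 deg) = 0.1736
  joint[3] = (6.3942, 3.0203) + 7.1 * (0.9848, 0.1736) = (6.3942 + 6.9921, 3.0203 + 1.2329) = (13.3863, 4.2532)
link 3: phi[3] = 50 + -40 + 0 + -85 = -75 deg
  cos(-75 deg) = 0.2588, sin(-75 deg) = -0.9659
  joint[4] = (13.3863, 4.2532) + 2.7 * (0.2588, -0.9659) = (13.3863 + 0.6988, 4.2532 + -2.6080) = (14.0851, 1.6452)
End effector: (14.0851, 1.6452)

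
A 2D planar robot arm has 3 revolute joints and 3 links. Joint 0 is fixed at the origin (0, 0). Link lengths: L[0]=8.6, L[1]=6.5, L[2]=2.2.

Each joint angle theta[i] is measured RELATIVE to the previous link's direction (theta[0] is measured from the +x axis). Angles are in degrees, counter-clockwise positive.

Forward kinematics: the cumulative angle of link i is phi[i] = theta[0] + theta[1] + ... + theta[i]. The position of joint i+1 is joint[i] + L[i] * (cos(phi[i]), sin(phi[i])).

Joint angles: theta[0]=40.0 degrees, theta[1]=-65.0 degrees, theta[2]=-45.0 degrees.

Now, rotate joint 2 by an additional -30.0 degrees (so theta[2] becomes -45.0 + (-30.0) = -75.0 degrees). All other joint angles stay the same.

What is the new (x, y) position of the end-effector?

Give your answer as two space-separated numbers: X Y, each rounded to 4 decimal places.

Answer: 12.0970 0.6144

Derivation:
joint[0] = (0.0000, 0.0000)  (base)
link 0: phi[0] = 40 = 40 deg
  cos(40 deg) = 0.7660, sin(40 deg) = 0.6428
  joint[1] = (0.0000, 0.0000) + 8.6 * (0.7660, 0.6428) = (0.0000 + 6.5880, 0.0000 + 5.5280) = (6.5880, 5.5280)
link 1: phi[1] = 40 + -65 = -25 deg
  cos(-25 deg) = 0.9063, sin(-25 deg) = -0.4226
  joint[2] = (6.5880, 5.5280) + 6.5 * (0.9063, -0.4226) = (6.5880 + 5.8910, 5.5280 + -2.7470) = (12.4790, 2.7810)
link 2: phi[2] = 40 + -65 + -75 = -100 deg
  cos(-100 deg) = -0.1736, sin(-100 deg) = -0.9848
  joint[3] = (12.4790, 2.7810) + 2.2 * (-0.1736, -0.9848) = (12.4790 + -0.3820, 2.7810 + -2.1666) = (12.0970, 0.6144)
End effector: (12.0970, 0.6144)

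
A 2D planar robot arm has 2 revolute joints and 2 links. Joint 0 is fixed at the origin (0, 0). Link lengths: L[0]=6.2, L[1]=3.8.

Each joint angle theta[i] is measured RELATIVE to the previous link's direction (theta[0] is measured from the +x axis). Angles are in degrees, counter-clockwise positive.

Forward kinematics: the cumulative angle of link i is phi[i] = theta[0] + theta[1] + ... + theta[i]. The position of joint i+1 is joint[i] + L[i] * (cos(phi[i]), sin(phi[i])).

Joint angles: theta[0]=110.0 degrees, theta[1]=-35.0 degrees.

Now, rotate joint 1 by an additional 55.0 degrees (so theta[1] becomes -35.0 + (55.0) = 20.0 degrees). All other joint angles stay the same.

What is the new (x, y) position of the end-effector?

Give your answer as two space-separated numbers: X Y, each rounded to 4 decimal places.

joint[0] = (0.0000, 0.0000)  (base)
link 0: phi[0] = 110 = 110 deg
  cos(110 deg) = -0.3420, sin(110 deg) = 0.9397
  joint[1] = (0.0000, 0.0000) + 6.2 * (-0.3420, 0.9397) = (0.0000 + -2.1205, 0.0000 + 5.8261) = (-2.1205, 5.8261)
link 1: phi[1] = 110 + 20 = 130 deg
  cos(130 deg) = -0.6428, sin(130 deg) = 0.7660
  joint[2] = (-2.1205, 5.8261) + 3.8 * (-0.6428, 0.7660) = (-2.1205 + -2.4426, 5.8261 + 2.9110) = (-4.5631, 8.7371)
End effector: (-4.5631, 8.7371)

Answer: -4.5631 8.7371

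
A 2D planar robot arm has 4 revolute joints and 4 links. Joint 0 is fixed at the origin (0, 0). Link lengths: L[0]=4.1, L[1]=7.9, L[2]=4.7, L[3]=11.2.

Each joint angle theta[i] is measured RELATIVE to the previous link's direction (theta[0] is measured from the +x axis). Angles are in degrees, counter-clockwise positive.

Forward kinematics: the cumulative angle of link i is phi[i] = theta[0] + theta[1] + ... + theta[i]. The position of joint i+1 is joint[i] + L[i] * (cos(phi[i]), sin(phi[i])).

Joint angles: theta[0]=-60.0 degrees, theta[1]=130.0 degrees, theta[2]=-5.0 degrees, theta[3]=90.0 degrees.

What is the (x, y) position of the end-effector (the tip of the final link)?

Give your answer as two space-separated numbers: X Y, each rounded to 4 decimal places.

Answer: -3.4124 12.8658

Derivation:
joint[0] = (0.0000, 0.0000)  (base)
link 0: phi[0] = -60 = -60 deg
  cos(-60 deg) = 0.5000, sin(-60 deg) = -0.8660
  joint[1] = (0.0000, 0.0000) + 4.1 * (0.5000, -0.8660) = (0.0000 + 2.0500, 0.0000 + -3.5507) = (2.0500, -3.5507)
link 1: phi[1] = -60 + 130 = 70 deg
  cos(70 deg) = 0.3420, sin(70 deg) = 0.9397
  joint[2] = (2.0500, -3.5507) + 7.9 * (0.3420, 0.9397) = (2.0500 + 2.7020, -3.5507 + 7.4236) = (4.7520, 3.8729)
link 2: phi[2] = -60 + 130 + -5 = 65 deg
  cos(65 deg) = 0.4226, sin(65 deg) = 0.9063
  joint[3] = (4.7520, 3.8729) + 4.7 * (0.4226, 0.9063) = (4.7520 + 1.9863, 3.8729 + 4.2596) = (6.7383, 8.1325)
link 3: phi[3] = -60 + 130 + -5 + 90 = 155 deg
  cos(155 deg) = -0.9063, sin(155 deg) = 0.4226
  joint[4] = (6.7383, 8.1325) + 11.2 * (-0.9063, 0.4226) = (6.7383 + -10.1506, 8.1325 + 4.7333) = (-3.4124, 12.8658)
End effector: (-3.4124, 12.8658)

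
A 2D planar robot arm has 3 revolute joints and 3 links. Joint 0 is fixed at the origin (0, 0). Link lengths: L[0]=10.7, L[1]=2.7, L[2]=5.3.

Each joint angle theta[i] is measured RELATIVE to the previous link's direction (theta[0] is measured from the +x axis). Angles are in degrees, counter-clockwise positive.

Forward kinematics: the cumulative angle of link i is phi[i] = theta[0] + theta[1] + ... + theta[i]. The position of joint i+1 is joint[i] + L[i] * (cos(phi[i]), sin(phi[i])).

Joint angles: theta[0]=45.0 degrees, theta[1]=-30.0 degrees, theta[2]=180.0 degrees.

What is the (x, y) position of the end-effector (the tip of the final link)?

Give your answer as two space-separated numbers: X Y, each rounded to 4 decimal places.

joint[0] = (0.0000, 0.0000)  (base)
link 0: phi[0] = 45 = 45 deg
  cos(45 deg) = 0.7071, sin(45 deg) = 0.7071
  joint[1] = (0.0000, 0.0000) + 10.7 * (0.7071, 0.7071) = (0.0000 + 7.5660, 0.0000 + 7.5660) = (7.5660, 7.5660)
link 1: phi[1] = 45 + -30 = 15 deg
  cos(15 deg) = 0.9659, sin(15 deg) = 0.2588
  joint[2] = (7.5660, 7.5660) + 2.7 * (0.9659, 0.2588) = (7.5660 + 2.6080, 7.5660 + 0.6988) = (10.1740, 8.2649)
link 2: phi[2] = 45 + -30 + 180 = 195 deg
  cos(195 deg) = -0.9659, sin(195 deg) = -0.2588
  joint[3] = (10.1740, 8.2649) + 5.3 * (-0.9659, -0.2588) = (10.1740 + -5.1194, 8.2649 + -1.3717) = (5.0546, 6.8931)
End effector: (5.0546, 6.8931)

Answer: 5.0546 6.8931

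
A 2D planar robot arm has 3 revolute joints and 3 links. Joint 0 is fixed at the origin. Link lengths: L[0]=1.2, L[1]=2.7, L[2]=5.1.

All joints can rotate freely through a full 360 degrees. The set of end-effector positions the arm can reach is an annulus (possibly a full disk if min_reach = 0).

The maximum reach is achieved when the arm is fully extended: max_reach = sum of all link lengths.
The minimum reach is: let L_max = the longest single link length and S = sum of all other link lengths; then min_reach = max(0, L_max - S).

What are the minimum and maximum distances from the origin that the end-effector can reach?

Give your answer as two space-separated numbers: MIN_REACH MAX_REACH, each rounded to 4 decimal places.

Answer: 1.2000 9.0000

Derivation:
Link lengths: [1.2, 2.7, 5.1]
max_reach = 1.2 + 2.7 + 5.1 = 9
L_max = max([1.2, 2.7, 5.1]) = 5.1
S (sum of others) = 9 - 5.1 = 3.9
min_reach = max(0, 5.1 - 3.9) = max(0, 1.2) = 1.2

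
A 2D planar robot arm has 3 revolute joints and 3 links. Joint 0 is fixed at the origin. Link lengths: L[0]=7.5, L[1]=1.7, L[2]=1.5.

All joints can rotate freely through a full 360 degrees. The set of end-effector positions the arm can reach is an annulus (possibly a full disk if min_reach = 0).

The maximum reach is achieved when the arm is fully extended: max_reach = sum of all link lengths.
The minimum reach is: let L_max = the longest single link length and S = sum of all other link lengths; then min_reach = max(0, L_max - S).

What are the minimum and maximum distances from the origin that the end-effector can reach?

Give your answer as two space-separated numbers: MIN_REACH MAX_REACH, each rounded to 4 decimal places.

Link lengths: [7.5, 1.7, 1.5]
max_reach = 7.5 + 1.7 + 1.5 = 10.7
L_max = max([7.5, 1.7, 1.5]) = 7.5
S (sum of others) = 10.7 - 7.5 = 3.2
min_reach = max(0, 7.5 - 3.2) = max(0, 4.3) = 4.3

Answer: 4.3000 10.7000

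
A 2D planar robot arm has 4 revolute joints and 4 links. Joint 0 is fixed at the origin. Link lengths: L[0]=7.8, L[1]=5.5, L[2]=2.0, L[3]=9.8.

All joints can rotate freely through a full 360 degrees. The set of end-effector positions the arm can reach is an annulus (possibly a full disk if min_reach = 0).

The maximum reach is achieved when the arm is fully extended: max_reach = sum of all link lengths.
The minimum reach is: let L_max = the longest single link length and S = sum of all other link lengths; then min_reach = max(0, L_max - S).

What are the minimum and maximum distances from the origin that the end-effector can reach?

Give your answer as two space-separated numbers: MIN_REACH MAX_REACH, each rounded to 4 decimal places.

Answer: 0.0000 25.1000

Derivation:
Link lengths: [7.8, 5.5, 2.0, 9.8]
max_reach = 7.8 + 5.5 + 2 + 9.8 = 25.1
L_max = max([7.8, 5.5, 2.0, 9.8]) = 9.8
S (sum of others) = 25.1 - 9.8 = 15.3
min_reach = max(0, 9.8 - 15.3) = max(0, -5.5) = 0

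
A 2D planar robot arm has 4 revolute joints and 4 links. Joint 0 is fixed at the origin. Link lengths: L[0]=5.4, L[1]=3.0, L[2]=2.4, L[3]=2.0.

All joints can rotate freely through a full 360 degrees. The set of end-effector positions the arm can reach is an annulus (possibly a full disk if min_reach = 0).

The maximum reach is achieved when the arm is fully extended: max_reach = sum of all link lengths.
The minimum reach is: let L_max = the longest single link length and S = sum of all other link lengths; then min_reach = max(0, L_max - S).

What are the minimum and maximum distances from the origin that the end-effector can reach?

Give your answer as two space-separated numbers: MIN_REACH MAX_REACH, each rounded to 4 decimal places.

Link lengths: [5.4, 3.0, 2.4, 2.0]
max_reach = 5.4 + 3 + 2.4 + 2 = 12.8
L_max = max([5.4, 3.0, 2.4, 2.0]) = 5.4
S (sum of others) = 12.8 - 5.4 = 7.4
min_reach = max(0, 5.4 - 7.4) = max(0, -2) = 0

Answer: 0.0000 12.8000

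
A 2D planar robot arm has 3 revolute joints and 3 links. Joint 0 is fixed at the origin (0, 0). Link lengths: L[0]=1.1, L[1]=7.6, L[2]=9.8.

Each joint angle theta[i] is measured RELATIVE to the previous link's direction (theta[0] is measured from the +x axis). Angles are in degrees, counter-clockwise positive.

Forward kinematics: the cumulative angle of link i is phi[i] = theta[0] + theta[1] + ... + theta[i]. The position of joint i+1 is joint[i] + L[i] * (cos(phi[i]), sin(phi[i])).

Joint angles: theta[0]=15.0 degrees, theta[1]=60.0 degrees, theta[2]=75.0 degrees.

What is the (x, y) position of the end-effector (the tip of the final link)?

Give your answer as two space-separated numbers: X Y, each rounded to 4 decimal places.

Answer: -5.4575 12.5257

Derivation:
joint[0] = (0.0000, 0.0000)  (base)
link 0: phi[0] = 15 = 15 deg
  cos(15 deg) = 0.9659, sin(15 deg) = 0.2588
  joint[1] = (0.0000, 0.0000) + 1.1 * (0.9659, 0.2588) = (0.0000 + 1.0625, 0.0000 + 0.2847) = (1.0625, 0.2847)
link 1: phi[1] = 15 + 60 = 75 deg
  cos(75 deg) = 0.2588, sin(75 deg) = 0.9659
  joint[2] = (1.0625, 0.2847) + 7.6 * (0.2588, 0.9659) = (1.0625 + 1.9670, 0.2847 + 7.3410) = (3.0295, 7.6257)
link 2: phi[2] = 15 + 60 + 75 = 150 deg
  cos(150 deg) = -0.8660, sin(150 deg) = 0.5000
  joint[3] = (3.0295, 7.6257) + 9.8 * (-0.8660, 0.5000) = (3.0295 + -8.4870, 7.6257 + 4.9000) = (-5.4575, 12.5257)
End effector: (-5.4575, 12.5257)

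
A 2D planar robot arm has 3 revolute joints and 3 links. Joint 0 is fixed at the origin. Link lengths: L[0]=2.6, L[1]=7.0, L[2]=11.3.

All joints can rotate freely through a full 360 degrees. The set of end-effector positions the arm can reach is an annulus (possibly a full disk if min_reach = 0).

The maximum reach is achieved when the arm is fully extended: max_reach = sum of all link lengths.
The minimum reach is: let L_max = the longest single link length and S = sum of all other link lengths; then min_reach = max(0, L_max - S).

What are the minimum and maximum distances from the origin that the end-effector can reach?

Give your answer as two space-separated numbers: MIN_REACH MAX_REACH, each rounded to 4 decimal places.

Answer: 1.7000 20.9000

Derivation:
Link lengths: [2.6, 7.0, 11.3]
max_reach = 2.6 + 7 + 11.3 = 20.9
L_max = max([2.6, 7.0, 11.3]) = 11.3
S (sum of others) = 20.9 - 11.3 = 9.6
min_reach = max(0, 11.3 - 9.6) = max(0, 1.7) = 1.7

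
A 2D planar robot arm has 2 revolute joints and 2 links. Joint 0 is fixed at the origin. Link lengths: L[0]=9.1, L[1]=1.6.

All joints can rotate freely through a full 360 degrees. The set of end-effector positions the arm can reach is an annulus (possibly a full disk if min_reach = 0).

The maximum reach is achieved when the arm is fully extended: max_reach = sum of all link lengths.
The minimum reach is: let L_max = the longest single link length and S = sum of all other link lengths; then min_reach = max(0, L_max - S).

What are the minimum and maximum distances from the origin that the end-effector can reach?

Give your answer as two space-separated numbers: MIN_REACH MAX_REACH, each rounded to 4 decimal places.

Link lengths: [9.1, 1.6]
max_reach = 9.1 + 1.6 = 10.7
L_max = max([9.1, 1.6]) = 9.1
S (sum of others) = 10.7 - 9.1 = 1.6
min_reach = max(0, 9.1 - 1.6) = max(0, 7.5) = 7.5

Answer: 7.5000 10.7000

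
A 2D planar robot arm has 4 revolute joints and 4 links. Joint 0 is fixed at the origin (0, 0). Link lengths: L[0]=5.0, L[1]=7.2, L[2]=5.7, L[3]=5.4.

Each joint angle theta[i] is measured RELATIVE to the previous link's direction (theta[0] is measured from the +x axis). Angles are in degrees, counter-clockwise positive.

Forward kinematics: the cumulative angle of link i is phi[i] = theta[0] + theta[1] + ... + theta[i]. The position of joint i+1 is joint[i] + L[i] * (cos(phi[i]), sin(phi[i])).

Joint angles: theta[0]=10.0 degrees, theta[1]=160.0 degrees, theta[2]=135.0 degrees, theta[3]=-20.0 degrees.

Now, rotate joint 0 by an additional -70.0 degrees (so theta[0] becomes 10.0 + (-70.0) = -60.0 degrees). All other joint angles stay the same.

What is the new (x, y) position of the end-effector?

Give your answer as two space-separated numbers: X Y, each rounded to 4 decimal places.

joint[0] = (0.0000, 0.0000)  (base)
link 0: phi[0] = -60 = -60 deg
  cos(-60 deg) = 0.5000, sin(-60 deg) = -0.8660
  joint[1] = (0.0000, 0.0000) + 5 * (0.5000, -0.8660) = (0.0000 + 2.5000, 0.0000 + -4.3301) = (2.5000, -4.3301)
link 1: phi[1] = -60 + 160 = 100 deg
  cos(100 deg) = -0.1736, sin(100 deg) = 0.9848
  joint[2] = (2.5000, -4.3301) + 7.2 * (-0.1736, 0.9848) = (2.5000 + -1.2503, -4.3301 + 7.0906) = (1.2497, 2.7605)
link 2: phi[2] = -60 + 160 + 135 = 235 deg
  cos(235 deg) = -0.5736, sin(235 deg) = -0.8192
  joint[3] = (1.2497, 2.7605) + 5.7 * (-0.5736, -0.8192) = (1.2497 + -3.2694, 2.7605 + -4.6692) = (-2.0197, -1.9087)
link 3: phi[3] = -60 + 160 + 135 + -20 = 215 deg
  cos(215 deg) = -0.8192, sin(215 deg) = -0.5736
  joint[4] = (-2.0197, -1.9087) + 5.4 * (-0.8192, -0.5736) = (-2.0197 + -4.4234, -1.9087 + -3.0973) = (-6.4431, -5.0060)
End effector: (-6.4431, -5.0060)

Answer: -6.4431 -5.0060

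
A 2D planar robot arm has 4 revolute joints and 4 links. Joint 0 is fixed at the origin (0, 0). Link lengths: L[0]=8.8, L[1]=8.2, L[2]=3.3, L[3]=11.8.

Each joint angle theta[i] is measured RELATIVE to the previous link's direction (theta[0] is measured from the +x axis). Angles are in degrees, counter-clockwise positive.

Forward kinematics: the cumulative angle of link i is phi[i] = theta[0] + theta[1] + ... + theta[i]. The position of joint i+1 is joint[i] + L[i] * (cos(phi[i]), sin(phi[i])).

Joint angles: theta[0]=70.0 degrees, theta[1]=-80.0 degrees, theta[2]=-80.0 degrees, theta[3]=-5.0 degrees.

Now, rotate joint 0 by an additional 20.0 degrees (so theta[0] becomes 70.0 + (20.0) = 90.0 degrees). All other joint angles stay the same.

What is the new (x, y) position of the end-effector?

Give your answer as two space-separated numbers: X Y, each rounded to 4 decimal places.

Answer: 12.2582 -4.2750

Derivation:
joint[0] = (0.0000, 0.0000)  (base)
link 0: phi[0] = 90 = 90 deg
  cos(90 deg) = 0.0000, sin(90 deg) = 1.0000
  joint[1] = (0.0000, 0.0000) + 8.8 * (0.0000, 1.0000) = (0.0000 + 0.0000, 0.0000 + 8.8000) = (0.0000, 8.8000)
link 1: phi[1] = 90 + -80 = 10 deg
  cos(10 deg) = 0.9848, sin(10 deg) = 0.1736
  joint[2] = (0.0000, 8.8000) + 8.2 * (0.9848, 0.1736) = (0.0000 + 8.0754, 8.8000 + 1.4239) = (8.0754, 10.2239)
link 2: phi[2] = 90 + -80 + -80 = -70 deg
  cos(-70 deg) = 0.3420, sin(-70 deg) = -0.9397
  joint[3] = (8.0754, 10.2239) + 3.3 * (0.3420, -0.9397) = (8.0754 + 1.1287, 10.2239 + -3.1010) = (9.2041, 7.1229)
link 3: phi[3] = 90 + -80 + -80 + -5 = -75 deg
  cos(-75 deg) = 0.2588, sin(-75 deg) = -0.9659
  joint[4] = (9.2041, 7.1229) + 11.8 * (0.2588, -0.9659) = (9.2041 + 3.0541, 7.1229 + -11.3979) = (12.2582, -4.2750)
End effector: (12.2582, -4.2750)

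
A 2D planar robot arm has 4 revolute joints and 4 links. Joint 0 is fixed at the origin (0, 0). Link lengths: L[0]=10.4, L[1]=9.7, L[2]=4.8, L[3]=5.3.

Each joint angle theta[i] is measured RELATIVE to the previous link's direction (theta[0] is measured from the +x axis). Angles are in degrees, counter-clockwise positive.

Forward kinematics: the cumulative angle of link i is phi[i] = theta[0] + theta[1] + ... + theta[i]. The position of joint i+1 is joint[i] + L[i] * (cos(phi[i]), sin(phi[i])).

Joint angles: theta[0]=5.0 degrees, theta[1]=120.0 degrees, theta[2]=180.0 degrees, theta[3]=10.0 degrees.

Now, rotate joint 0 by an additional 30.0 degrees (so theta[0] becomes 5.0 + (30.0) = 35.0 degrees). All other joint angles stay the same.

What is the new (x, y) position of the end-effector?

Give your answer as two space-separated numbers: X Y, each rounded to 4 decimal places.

joint[0] = (0.0000, 0.0000)  (base)
link 0: phi[0] = 35 = 35 deg
  cos(35 deg) = 0.8192, sin(35 deg) = 0.5736
  joint[1] = (0.0000, 0.0000) + 10.4 * (0.8192, 0.5736) = (0.0000 + 8.5192, 0.0000 + 5.9652) = (8.5192, 5.9652)
link 1: phi[1] = 35 + 120 = 155 deg
  cos(155 deg) = -0.9063, sin(155 deg) = 0.4226
  joint[2] = (8.5192, 5.9652) + 9.7 * (-0.9063, 0.4226) = (8.5192 + -8.7912, 5.9652 + 4.0994) = (-0.2720, 10.0646)
link 2: phi[2] = 35 + 120 + 180 = 335 deg
  cos(335 deg) = 0.9063, sin(335 deg) = -0.4226
  joint[3] = (-0.2720, 10.0646) + 4.8 * (0.9063, -0.4226) = (-0.2720 + 4.3503, 10.0646 + -2.0286) = (4.0783, 8.0360)
link 3: phi[3] = 35 + 120 + 180 + 10 = 345 deg
  cos(345 deg) = 0.9659, sin(345 deg) = -0.2588
  joint[4] = (4.0783, 8.0360) + 5.3 * (0.9659, -0.2588) = (4.0783 + 5.1194, 8.0360 + -1.3717) = (9.1977, 6.6643)
End effector: (9.1977, 6.6643)

Answer: 9.1977 6.6643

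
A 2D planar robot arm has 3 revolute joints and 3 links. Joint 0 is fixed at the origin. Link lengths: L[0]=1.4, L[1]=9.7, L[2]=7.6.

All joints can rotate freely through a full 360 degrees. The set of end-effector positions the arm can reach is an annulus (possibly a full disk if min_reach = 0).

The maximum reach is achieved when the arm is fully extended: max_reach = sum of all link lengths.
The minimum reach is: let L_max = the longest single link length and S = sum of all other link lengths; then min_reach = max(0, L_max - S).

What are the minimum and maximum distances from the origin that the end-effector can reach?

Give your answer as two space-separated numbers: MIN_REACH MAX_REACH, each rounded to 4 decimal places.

Answer: 0.7000 18.7000

Derivation:
Link lengths: [1.4, 9.7, 7.6]
max_reach = 1.4 + 9.7 + 7.6 = 18.7
L_max = max([1.4, 9.7, 7.6]) = 9.7
S (sum of others) = 18.7 - 9.7 = 9
min_reach = max(0, 9.7 - 9) = max(0, 0.7) = 0.7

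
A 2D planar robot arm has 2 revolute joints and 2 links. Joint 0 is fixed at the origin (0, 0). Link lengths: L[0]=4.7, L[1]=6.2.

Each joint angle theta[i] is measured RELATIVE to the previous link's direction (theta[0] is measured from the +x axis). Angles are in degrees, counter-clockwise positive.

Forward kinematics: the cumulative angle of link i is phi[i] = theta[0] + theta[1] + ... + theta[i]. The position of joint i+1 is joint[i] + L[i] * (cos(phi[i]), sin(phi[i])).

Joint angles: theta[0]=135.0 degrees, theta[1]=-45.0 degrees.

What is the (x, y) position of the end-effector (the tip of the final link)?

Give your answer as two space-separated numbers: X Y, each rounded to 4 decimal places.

Answer: -3.3234 9.5234

Derivation:
joint[0] = (0.0000, 0.0000)  (base)
link 0: phi[0] = 135 = 135 deg
  cos(135 deg) = -0.7071, sin(135 deg) = 0.7071
  joint[1] = (0.0000, 0.0000) + 4.7 * (-0.7071, 0.7071) = (0.0000 + -3.3234, 0.0000 + 3.3234) = (-3.3234, 3.3234)
link 1: phi[1] = 135 + -45 = 90 deg
  cos(90 deg) = 0.0000, sin(90 deg) = 1.0000
  joint[2] = (-3.3234, 3.3234) + 6.2 * (0.0000, 1.0000) = (-3.3234 + 0.0000, 3.3234 + 6.2000) = (-3.3234, 9.5234)
End effector: (-3.3234, 9.5234)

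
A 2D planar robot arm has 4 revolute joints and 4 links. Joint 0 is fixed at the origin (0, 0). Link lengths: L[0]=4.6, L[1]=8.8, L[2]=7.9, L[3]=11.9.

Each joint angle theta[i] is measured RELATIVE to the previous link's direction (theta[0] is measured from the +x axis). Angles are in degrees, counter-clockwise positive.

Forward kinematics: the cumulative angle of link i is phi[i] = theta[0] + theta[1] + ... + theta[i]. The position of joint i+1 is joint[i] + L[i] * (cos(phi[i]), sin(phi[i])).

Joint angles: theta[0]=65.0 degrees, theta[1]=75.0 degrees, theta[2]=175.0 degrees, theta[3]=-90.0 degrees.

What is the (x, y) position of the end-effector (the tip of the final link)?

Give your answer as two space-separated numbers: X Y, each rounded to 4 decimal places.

joint[0] = (0.0000, 0.0000)  (base)
link 0: phi[0] = 65 = 65 deg
  cos(65 deg) = 0.4226, sin(65 deg) = 0.9063
  joint[1] = (0.0000, 0.0000) + 4.6 * (0.4226, 0.9063) = (0.0000 + 1.9440, 0.0000 + 4.1690) = (1.9440, 4.1690)
link 1: phi[1] = 65 + 75 = 140 deg
  cos(140 deg) = -0.7660, sin(140 deg) = 0.6428
  joint[2] = (1.9440, 4.1690) + 8.8 * (-0.7660, 0.6428) = (1.9440 + -6.7412, 4.1690 + 5.6565) = (-4.7971, 9.8255)
link 2: phi[2] = 65 + 75 + 175 = 315 deg
  cos(315 deg) = 0.7071, sin(315 deg) = -0.7071
  joint[3] = (-4.7971, 9.8255) + 7.9 * (0.7071, -0.7071) = (-4.7971 + 5.5861, 9.8255 + -5.5861) = (0.7890, 4.2394)
link 3: phi[3] = 65 + 75 + 175 + -90 = 225 deg
  cos(225 deg) = -0.7071, sin(225 deg) = -0.7071
  joint[4] = (0.7890, 4.2394) + 11.9 * (-0.7071, -0.7071) = (0.7890 + -8.4146, 4.2394 + -8.4146) = (-7.6256, -4.1752)
End effector: (-7.6256, -4.1752)

Answer: -7.6256 -4.1752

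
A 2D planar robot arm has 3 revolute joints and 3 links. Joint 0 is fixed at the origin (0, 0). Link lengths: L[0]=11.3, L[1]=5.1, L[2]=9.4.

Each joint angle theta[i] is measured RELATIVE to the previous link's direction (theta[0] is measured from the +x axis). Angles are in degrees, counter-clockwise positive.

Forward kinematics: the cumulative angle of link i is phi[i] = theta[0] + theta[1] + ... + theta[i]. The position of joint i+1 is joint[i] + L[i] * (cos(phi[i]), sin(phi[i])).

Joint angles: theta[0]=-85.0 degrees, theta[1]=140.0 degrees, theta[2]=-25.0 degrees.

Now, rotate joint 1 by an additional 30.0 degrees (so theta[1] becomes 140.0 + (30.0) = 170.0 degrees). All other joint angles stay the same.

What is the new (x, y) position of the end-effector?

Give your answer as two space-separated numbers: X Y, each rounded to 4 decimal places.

Answer: 6.1294 1.9642

Derivation:
joint[0] = (0.0000, 0.0000)  (base)
link 0: phi[0] = -85 = -85 deg
  cos(-85 deg) = 0.0872, sin(-85 deg) = -0.9962
  joint[1] = (0.0000, 0.0000) + 11.3 * (0.0872, -0.9962) = (0.0000 + 0.9849, 0.0000 + -11.2570) = (0.9849, -11.2570)
link 1: phi[1] = -85 + 170 = 85 deg
  cos(85 deg) = 0.0872, sin(85 deg) = 0.9962
  joint[2] = (0.9849, -11.2570) + 5.1 * (0.0872, 0.9962) = (0.9849 + 0.4445, -11.2570 + 5.0806) = (1.4294, -6.1764)
link 2: phi[2] = -85 + 170 + -25 = 60 deg
  cos(60 deg) = 0.5000, sin(60 deg) = 0.8660
  joint[3] = (1.4294, -6.1764) + 9.4 * (0.5000, 0.8660) = (1.4294 + 4.7000, -6.1764 + 8.1406) = (6.1294, 1.9642)
End effector: (6.1294, 1.9642)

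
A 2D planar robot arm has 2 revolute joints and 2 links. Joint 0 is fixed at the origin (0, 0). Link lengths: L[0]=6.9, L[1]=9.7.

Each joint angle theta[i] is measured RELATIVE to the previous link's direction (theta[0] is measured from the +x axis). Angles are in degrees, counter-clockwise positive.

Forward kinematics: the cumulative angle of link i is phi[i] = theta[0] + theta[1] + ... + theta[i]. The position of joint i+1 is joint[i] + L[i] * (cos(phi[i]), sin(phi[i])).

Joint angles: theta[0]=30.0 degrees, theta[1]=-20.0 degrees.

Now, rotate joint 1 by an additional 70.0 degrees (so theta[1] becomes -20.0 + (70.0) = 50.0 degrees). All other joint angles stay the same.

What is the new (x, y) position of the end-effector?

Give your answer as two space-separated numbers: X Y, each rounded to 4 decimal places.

Answer: 7.6600 13.0026

Derivation:
joint[0] = (0.0000, 0.0000)  (base)
link 0: phi[0] = 30 = 30 deg
  cos(30 deg) = 0.8660, sin(30 deg) = 0.5000
  joint[1] = (0.0000, 0.0000) + 6.9 * (0.8660, 0.5000) = (0.0000 + 5.9756, 0.0000 + 3.4500) = (5.9756, 3.4500)
link 1: phi[1] = 30 + 50 = 80 deg
  cos(80 deg) = 0.1736, sin(80 deg) = 0.9848
  joint[2] = (5.9756, 3.4500) + 9.7 * (0.1736, 0.9848) = (5.9756 + 1.6844, 3.4500 + 9.5526) = (7.6600, 13.0026)
End effector: (7.6600, 13.0026)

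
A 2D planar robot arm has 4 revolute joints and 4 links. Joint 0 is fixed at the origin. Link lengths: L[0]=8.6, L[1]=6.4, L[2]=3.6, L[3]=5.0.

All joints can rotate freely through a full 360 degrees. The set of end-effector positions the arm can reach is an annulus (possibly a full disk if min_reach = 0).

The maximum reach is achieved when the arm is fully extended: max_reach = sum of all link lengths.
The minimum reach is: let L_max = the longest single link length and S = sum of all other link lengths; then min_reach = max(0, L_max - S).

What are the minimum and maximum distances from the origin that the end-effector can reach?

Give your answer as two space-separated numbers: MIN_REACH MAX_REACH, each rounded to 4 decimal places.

Answer: 0.0000 23.6000

Derivation:
Link lengths: [8.6, 6.4, 3.6, 5.0]
max_reach = 8.6 + 6.4 + 3.6 + 5 = 23.6
L_max = max([8.6, 6.4, 3.6, 5.0]) = 8.6
S (sum of others) = 23.6 - 8.6 = 15
min_reach = max(0, 8.6 - 15) = max(0, -6.4) = 0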